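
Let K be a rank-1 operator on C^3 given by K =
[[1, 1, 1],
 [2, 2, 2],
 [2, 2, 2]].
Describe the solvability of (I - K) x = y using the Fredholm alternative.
(I - K) is invertible (det(I - K) = -4 ≠ 0), so for every y in C^3 the equation (I - K) x = y has a unique solution.

K has rank 1, so it is an outer product K = u v^T: every row of K is a multiple of one row vector. Reading off the entries, u = (-1, -2, -2) and v = (-1, -1, -1) (row i of K equals u_i·v^T). A rank-one matrix u v^T satisfies K u = u (v·u) and kills the (2)-dimensional subspace v^⊥, so its characteristic polynomial is lambda^2 (lambda - v·u) with v·u = tr K = 5. Hence the eigenvalues of I - K are 1 (multiplicity 2) and 1 - (5) = -4, so det(I - K) = -4. (Direct check: I - K =
[[0, -1, -1],
 [-2, -1, -2],
 [-2, -2, -1]]
has determinant -4.) The finite-dimensional Fredholm alternative says: either (I - K) is invertible, or ker(I - K) ≠ {0} and then range(I - K) = ker((I - K)^*)^⊥, with dim ker(I - K) = dim ker((I - K)^*). Since det(I - K) ≠ 0, 1 is not an eigenvalue of K and ker(I - K) = {0}, so we are in the first case: for every y there is a unique x = (I - K)^(-1) y. Explicitly, by the Sherman–Morrison formula, (I - u v^T)^(-1) = I + u v^T/(1 - v·u), i.e. (I - K)^(-1) = I + K/(-4).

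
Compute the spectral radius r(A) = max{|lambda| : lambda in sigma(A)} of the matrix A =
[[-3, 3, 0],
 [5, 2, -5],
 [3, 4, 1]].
r(A) ≈ 5.1462

The eigenvalues of A are the roots of its characteristic polynomial. With M = A (coefficients from the trace, the sum of principal 2x2 minors, and det A):
  p(λ) = det(λ I - M) = λ^3 - 2λ + 126.
No integer candidate from the rational root theorem (±divisors of 126) is a root, so the roots are irrational. The cubic discriminant is Δ = -428620 < 0, so there is one real root and a complex-conjugate pair. p(-6) = -78 and p(-5) = 11 have opposite signs, so a root lies in (-6, -5); Newton's method refines it to λ ≈ -5.1462. Dividing out (λ - (-5.1462)) leaves approximately λ^2 - 5.1462λ + 24.4839. For λ^2 - 5.1462λ + 24.4839 the discriminant is -71.4516. It is negative, so the remaining roots are the complex-conjugate pair λ ≈ 2.5731 ± 4.2265i. Their product equals the constant term, so |λ|^2 ≈ 24.4839 and |λ| ≈ 4.9481.
Thus the eigenvalues (to 4 decimals) are -5.1462 (modulus 5.1462); 2.5731 ± 4.2265i (modulus 4.9481). The spectral radius is the largest modulus: r(A) ≈ 5.1462. (Cross-check: r(A) ≤ ||A||_2 ≈ 7.989; equality holds whenever A is normal, though it can also hold for some non-normal A.)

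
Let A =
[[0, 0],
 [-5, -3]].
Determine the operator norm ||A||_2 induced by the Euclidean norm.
||A||_2 = sqrt(34) ≈ 5.831 (= sqrt(largest eigenvalue of A^T A))

||A||_2 = sigma_max(A) = sqrt(lambda_max(A^T A)). Form the symmetric matrix M = A^T A =
[[25, 15],
 [15, 9]].
Its characteristic polynomial (trace, determinant of M give the coefficients) is
  p(λ) = det(λ I - M) = λ^2 - 34λ.
For λ^2 - 34λ the discriminant is 1156. It is a perfect square (34^2), so the roots are rational: λ = (34 ± 34)/2 = 34, 0.
So the eigenvalues of A^T A are ≈ 0, 34 (all ≥ 0, as they must be for A^T A). The largest is λ_max = 34, hence ||A||_2 = sqrt(λ_max) = sqrt(34) ≈ 5.831.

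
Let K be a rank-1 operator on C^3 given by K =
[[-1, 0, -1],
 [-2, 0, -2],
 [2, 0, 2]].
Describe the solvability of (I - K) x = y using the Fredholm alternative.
(I - K) is singular (det(I - K) = 0, i.e. 1 ∈ sigma(K)). (I - K) x = y is solvable iff y ⊥ ker((I - K)^*) = span{(-1, 0, -1)}, i.e. iff -y_1 - y_3 = 0. When solvable, the solutions are x = y + c·(1, 2, -2), c arbitrary (ker(I - K) = span{(1, 2, -2)}, dimension 1).

K has rank 1, so it is an outer product K = u v^T: every row of K is a multiple of one row vector. Reading off the entries, u = (1, 2, -2) and v = (-1, 0, -1) (row i of K equals u_i·v^T). A rank-one matrix u v^T satisfies K u = u (v·u) and kills the (2)-dimensional subspace v^⊥, so its characteristic polynomial is lambda^2 (lambda - v·u) with v·u = tr K = 1. Hence the eigenvalues of I - K are 1 (multiplicity 2) and 1 - (1) = 0, so det(I - K) = 0. (Direct check: I - K =
[[2, 0, 1],
 [2, 1, 2],
 [-2, 0, -1]]
has determinant 0.) So 1 is an eigenvalue of K and (I - K) is not invertible. The finite-dimensional Fredholm alternative says: either (I - K) is invertible, or ker(I - K) ≠ {0} and then range(I - K) = ker((I - K)^*)^⊥, with dim ker(I - K) = dim ker((I - K)^*). We are in the second case, so we need both kernels. Kernel of I - K: (I - K) u = u - u (v·u) = u - u = 0, so ker(I - K) = span{u} = span{(1, 2, -2)} (it is exactly 1-dimensional because rank(I - K) = 2). Kernel of the adjoint: K is real, so (I - K)^* = I - K^T = I - v u^T, and (I - v u^T) v = v - v (u·v) = 0; hence ker((I - K)^*) = span{v} = span{(-1, 0, -1)}. Therefore (I - K) x = y is solvable iff <y, v> = 0, i.e. iff -y_1 - y_3 = 0. When this holds, K y = u (v·y) = 0, so (I - K) y = y and x = y is a particular solution; the full solution set is the line x = y + c·u = y + c·(1, 2, -2), c ∈ C.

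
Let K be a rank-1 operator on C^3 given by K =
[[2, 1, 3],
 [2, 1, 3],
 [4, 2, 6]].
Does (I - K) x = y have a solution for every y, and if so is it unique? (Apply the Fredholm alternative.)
(I - K) is invertible (det(I - K) = -8 ≠ 0), so for every y in C^3 the equation (I - K) x = y has a unique solution.

K has rank 1, so it is an outer product K = u v^T: every row of K is a multiple of one row vector. Reading off the entries, u = (-1, -1, -2) and v = (-2, -1, -3) (row i of K equals u_i·v^T). A rank-one matrix u v^T satisfies K u = u (v·u) and kills the (2)-dimensional subspace v^⊥, so its characteristic polynomial is lambda^2 (lambda - v·u) with v·u = tr K = 9. Hence the eigenvalues of I - K are 1 (multiplicity 2) and 1 - (9) = -8, so det(I - K) = -8. (Direct check: I - K =
[[-1, -1, -3],
 [-2, 0, -3],
 [-4, -2, -5]]
has determinant -8.) The finite-dimensional Fredholm alternative says: either (I - K) is invertible, or ker(I - K) ≠ {0} and then range(I - K) = ker((I - K)^*)^⊥, with dim ker(I - K) = dim ker((I - K)^*). Since det(I - K) ≠ 0, 1 is not an eigenvalue of K and ker(I - K) = {0}, so we are in the first case: for every y there is a unique x = (I - K)^(-1) y. Explicitly, by the Sherman–Morrison formula, (I - u v^T)^(-1) = I + u v^T/(1 - v·u), i.e. (I - K)^(-1) = I + K/(-8).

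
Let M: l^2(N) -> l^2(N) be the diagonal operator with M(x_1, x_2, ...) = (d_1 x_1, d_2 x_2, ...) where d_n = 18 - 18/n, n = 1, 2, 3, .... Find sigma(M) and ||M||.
sigma(M) = {18 - 18/n : n ≥ 1} ∪ {18}; ||M|| = 18

A bounded diagonal operator on l^2 with diagonal entries d_n has spectrum equal to the closure of {d_n : n ≥ 1}: every d_n is an eigenvalue (with eigenvector e_n), so {d_n} ⊂ sigma(M); the spectrum is closed, so its closure is too; and for lambda not in the closure, (M - lambda I) has bounded inverse (the diagonal entries 1/(d_n - lambda) are bounded). For our sequence d_n = 18 - 18/n, n = 1, 2, 3, ...:
  - {d_n} = {18 - 18/n : n ≥ 1}; the only limit point is 18
  - closure = {18 - 18/n : n ≥ 1} ∪ {18}
For the norm: a diagonal operator has ||M|| = sup_n |d_n|. Here d_n = 18 - 18/n increases monotonically from d_1 = 0 toward 18, with all terms in [0, 18); so sup_n |d_n| = 18 (the supremum is the limit, not attained). So ||M|| = 18.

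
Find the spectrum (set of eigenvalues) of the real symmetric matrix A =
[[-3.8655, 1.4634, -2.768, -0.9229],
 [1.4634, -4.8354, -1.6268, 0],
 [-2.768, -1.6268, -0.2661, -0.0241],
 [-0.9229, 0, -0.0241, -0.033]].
sigma(A) ≈ {-6, -5, 0, 2}

A is real symmetric, so its spectrum consists of real eigenvalues. Expanding the characteristic polynomial of the displayed matrix gives
  det(λ I - A) = p(λ) = λ^4 + (9)λ^3 + (8)λ^2 + (-60)λ + (-0.0033).
Solving p(λ) = 0 yields eigenvalues ≈ -6, -5, 0, 2. (A is shown rounded to 4 decimals, so these recover the underlying integer eigenvalues to within that precision.)
Verification: the trace of A = -9 equals the sum of eigenvalues -9, and det(A) ≈ -0.0033 matches the eigenvalue product 0.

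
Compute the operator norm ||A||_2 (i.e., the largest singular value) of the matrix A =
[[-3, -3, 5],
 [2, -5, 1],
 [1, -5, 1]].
||A||_2 ≈ 8.5256 (= sqrt(largest eigenvalue of A^T A))

||A||_2 = sigma_max(A) = sqrt(lambda_max(A^T A)). Form the symmetric matrix M = A^T A =
[[14, -6, -12],
 [-6, 59, -25],
 [-12, -25, 27]].
Its characteristic polynomial (trace, sum of principal 2x2 minors, determinant of M give the coefficients) is
  p(λ) = det(λ I - M) = λ^3 - 100λ^2 + 1992λ - 484.
No integer candidate from the rational root theorem (±divisors of 484) is a root, so the roots are irrational. The cubic discriminant is Δ = 7856211536 > 0, so there are three distinct real roots. p(0) = -484 and p(1) = 1409 have opposite signs, so a root lies in (0, 1); Newton's method refines it to λ ≈ 0.246. p(27) = 83 and p(28) = -1156 have opposite signs, so a root lies in (27, 28); Newton's method refines it to λ ≈ 27.0679. p(72) = -2212 and p(73) = 1049 have opposite signs, so a root lies in (72, 73); Newton's method refines it to λ ≈ 72.6861. Check (Vieta): the three roots sum to 100, matching tr M = 100.
So the eigenvalues of A^T A are ≈ 0.246, 27.0679, 72.6861 (all ≥ 0, as they must be for A^T A). The largest is λ_max ≈ 72.6861, hence ||A||_2 = sqrt(λ_max) ≈ 8.5256.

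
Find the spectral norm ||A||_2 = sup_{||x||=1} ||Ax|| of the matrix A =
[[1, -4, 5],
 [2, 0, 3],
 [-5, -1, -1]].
||A||_2 ≈ 7.3797 (= sqrt(largest eigenvalue of A^T A))

||A||_2 = sigma_max(A) = sqrt(lambda_max(A^T A)). Form the symmetric matrix M = A^T A =
[[30, 1, 16],
 [1, 17, -19],
 [16, -19, 35]].
Its characteristic polynomial (trace, sum of principal 2x2 minors, determinant of M give the coefficients) is
  p(λ) = det(λ I - M) = λ^3 - 82λ^2 + 1537λ - 2025.
No integer candidate from the rational root theorem (±divisors of 2025) is a root, so the roots are irrational. The cubic discriminant is Δ = 1377866169 > 0, so there are three distinct real roots. p(1) = -569 and p(2) = 729 have opposite signs, so a root lies in (1, 2); Newton's method refines it to λ ≈ 1.4238. p(26) = 81 and p(27) = -621 have opposite signs, so a root lies in (26, 27); Newton's method refines it to λ ≈ 26.1158. p(54) = -675 and p(55) = 835 have opposite signs, so a root lies in (54, 55); Newton's method refines it to λ ≈ 54.4604. Check (Vieta): the three roots sum to 82, matching tr M = 82.
So the eigenvalues of A^T A are ≈ 1.4238, 26.1158, 54.4604 (all ≥ 0, as they must be for A^T A). The largest is λ_max ≈ 54.4604, hence ||A||_2 = sqrt(λ_max) ≈ 7.3797.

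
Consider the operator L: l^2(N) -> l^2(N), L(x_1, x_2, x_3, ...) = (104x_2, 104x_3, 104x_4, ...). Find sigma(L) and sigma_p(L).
sigma(L) = closed disk {z in C : |z| ≤ 104}; sigma_p(L) = open disk {z in C : |z| < 104}

Note L = 104·V where V is the unit left shift (V x)_k = x_{k+1}; so sigma(L) = 104·sigma(V) and ||L|| = 104||V||. ||L x||^2 = 10816sum_{k≥2} |x_k|^2 ≤ 10816||x||^2, with equality on {x : x_1 = 0}, so ||L|| = 104. For any lambda with |lambda| < 104, set r = lambda/104 (|r| < 1); the vector x = (1, r, r^2, ...) is in l^2 and satisfies L x = 104(r, r^2, ...) = lambda x, so lambda is an eigenvalue. On the boundary |lambda| = 104 the geometric series diverges, so no l^2 eigenvector exists, but these lambda lie in the approximate point spectrum. Hence sigma(L) is the closed disk of radius 104 and sigma_p(L) is the open disk.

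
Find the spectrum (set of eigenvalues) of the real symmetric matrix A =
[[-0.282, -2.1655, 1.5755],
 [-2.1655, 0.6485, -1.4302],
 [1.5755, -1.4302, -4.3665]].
sigma(A) ≈ {-5, -2, 3}

A is real symmetric, so its spectrum consists of real eigenvalues. Expanding the characteristic polynomial of the displayed matrix gives
  det(λ I - A) = p(λ) = λ^3 + (4)λ^2 + (-11)λ + (-30).
Solving p(λ) = 0 yields eigenvalues ≈ -5, -2, 3. (A is shown rounded to 4 decimals, so these recover the underlying integer eigenvalues to within that precision.)
Verification: the trace of A = -4 equals the sum of eigenvalues -4, and det(A) ≈ 30.0008 matches the eigenvalue product 30.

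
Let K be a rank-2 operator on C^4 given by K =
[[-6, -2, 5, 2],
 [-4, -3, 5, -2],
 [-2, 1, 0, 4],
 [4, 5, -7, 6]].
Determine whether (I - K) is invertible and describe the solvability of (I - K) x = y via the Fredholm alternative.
(I - K) is invertible (det(I - K) = -5 ≠ 0), so for every y in C^4 the equation (I - K) x = y has a unique solution.

K has rank 2 and factors as K = U V^T = u1 v1^T + u2 v2^T with u1 = (3, 2, 1, -2), v1 = (-2, -1, 2, 0), u2 = (-1, 1, -2, -3), v2 = (0, -1, 1, -2) (multiplying out reproduces the displayed K). The nonzero eigenvalues of U V^T coincide with those of the 2 x 2 matrix G = V^T U = [[v1·u1, v1·u2], [v2·u1, v2·u2]] = [[-6, -3], [3, 3]], and by the Sylvester determinant identity det(I_4 - U V^T) = det(I_2 - V^T U) = det([[7, 3], [-3, -2]]) = (7)(-2) - (3)(-3) = -5. (Direct check: I - K =
[[7, 2, -5, -2],
 [4, 4, -5, 2],
 [2, -1, 1, -4],
 [-4, -5, 7, -5]]
has determinant -5.) The finite-dimensional Fredholm alternative says: either (I - K) is invertible, or ker(I - K) ≠ {0} and then range(I - K) = ker((I - K)^*)^⊥, with dim ker(I - K) = dim ker((I - K)^*). Since det(I - K) ≠ 0, 1 is not an eigenvalue of K and ker(I - K) = {0}, so we are in the first case: for every y there is a unique x = (I - K)^(-1) y. (Explicitly, by the Woodbury identity, (I - U V^T)^(-1) = I + U (I_2 - G)^(-1) V^T.)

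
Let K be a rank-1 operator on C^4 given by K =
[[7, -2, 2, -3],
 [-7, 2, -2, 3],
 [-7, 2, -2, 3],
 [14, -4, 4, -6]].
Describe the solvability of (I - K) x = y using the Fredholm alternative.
(I - K) is singular (det(I - K) = 0, i.e. 1 ∈ sigma(K)). (I - K) x = y is solvable iff y ⊥ ker((I - K)^*) = span{(7, -2, 2, -3)}, i.e. iff 7y_1 - 2y_2 + 2y_3 - 3y_4 = 0. When solvable, the solutions are x = y + c·(1, -1, -1, 2), c arbitrary (ker(I - K) = span{(1, -1, -1, 2)}, dimension 1).

K has rank 1, so it is an outer product K = u v^T: every row of K is a multiple of one row vector. Reading off the entries, u = (1, -1, -1, 2) and v = (7, -2, 2, -3) (row i of K equals u_i·v^T). A rank-one matrix u v^T satisfies K u = u (v·u) and kills the (3)-dimensional subspace v^⊥, so its characteristic polynomial is lambda^3 (lambda - v·u) with v·u = tr K = 1. Hence the eigenvalues of I - K are 1 (multiplicity 3) and 1 - (1) = 0, so det(I - K) = 0. (Direct check: I - K =
[[-6, 2, -2, 3],
 [7, -1, 2, -3],
 [7, -2, 3, -3],
 [-14, 4, -4, 7]]
has determinant 0.) So 1 is an eigenvalue of K and (I - K) is not invertible. The finite-dimensional Fredholm alternative says: either (I - K) is invertible, or ker(I - K) ≠ {0} and then range(I - K) = ker((I - K)^*)^⊥, with dim ker(I - K) = dim ker((I - K)^*). We are in the second case, so we need both kernels. Kernel of I - K: (I - K) u = u - u (v·u) = u - u = 0, so ker(I - K) = span{u} = span{(1, -1, -1, 2)} (it is exactly 1-dimensional because rank(I - K) = 3). Kernel of the adjoint: K is real, so (I - K)^* = I - K^T = I - v u^T, and (I - v u^T) v = v - v (u·v) = 0; hence ker((I - K)^*) = span{v} = span{(7, -2, 2, -3)}. Therefore (I - K) x = y is solvable iff <y, v> = 0, i.e. iff 7y_1 - 2y_2 + 2y_3 - 3y_4 = 0. When this holds, K y = u (v·y) = 0, so (I - K) y = y and x = y is a particular solution; the full solution set is the line x = y + c·u = y + c·(1, -1, -1, 2), c ∈ C.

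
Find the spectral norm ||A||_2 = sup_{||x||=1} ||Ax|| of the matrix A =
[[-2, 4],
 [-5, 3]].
||A||_2 = sqrt((54 + sqrt(2132))/2) ≈ 7.0772 (= sqrt(largest eigenvalue of A^T A))

||A||_2 = sigma_max(A) = sqrt(lambda_max(A^T A)). Form the symmetric matrix M = A^T A =
[[29, -23],
 [-23, 25]].
Its characteristic polynomial (trace, determinant of M give the coefficients) is
  p(λ) = det(λ I - M) = λ^2 - 54λ + 196.
For λ^2 - 54λ + 196 the discriminant is 2132. It is nonnegative but not a perfect square, so the roots are real and irrational: λ = (54 ± sqrt(2132))/2 ≈ 50.0868, 3.9132.
So the eigenvalues of A^T A are ≈ 3.9132, 50.0868 (all ≥ 0, as they must be for A^T A). The largest is λ_max = (54 + sqrt(2132))/2 ≈ 50.0868, hence ||A||_2 = sqrt(λ_max) = sqrt((54 + sqrt(2132))/2) ≈ 7.0772.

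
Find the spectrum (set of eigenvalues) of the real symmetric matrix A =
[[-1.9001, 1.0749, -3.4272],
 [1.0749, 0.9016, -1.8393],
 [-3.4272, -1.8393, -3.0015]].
sigma(A) ≈ {-6, -1, 3}

A is real symmetric, so its spectrum consists of real eigenvalues. Expanding the characteristic polynomial of the displayed matrix gives
  det(λ I - A) = p(λ) = λ^3 + (4)λ^2 + (-15)λ + (-18).
Solving p(λ) = 0 yields eigenvalues ≈ -6, -1, 3. (A is shown rounded to 4 decimals, so these recover the underlying integer eigenvalues to within that precision.)
Verification: the trace of A = -4 equals the sum of eigenvalues -4, and det(A) ≈ 17.9997 matches the eigenvalue product 18.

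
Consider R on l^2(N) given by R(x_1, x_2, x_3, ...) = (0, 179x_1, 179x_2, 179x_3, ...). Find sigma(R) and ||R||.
sigma(R) = closed disk {z in C : |z| ≤ 179}; ||R|| = 179

Note R = 179·U where U is the unit right shift (U x)_k = x_{k-1} (with x_0 := 0); so ||R|| = 179||U|| and sigma(R) = 179·sigma(U). ||R x||^2 = sum_{k≥1} |179x_k|^2 = 32041||x||^2, so ||R|| = 179 and sigma(R) ⊂ {|z| ≤ 179}. For any |lambda| < 179, the equation (R - lambda I) x = 0 forces x_1 = 0, then 179x_k = lambda x_{k+1} ⇒ x = 0, so R has no eigenvalues. But (R - lambda I) is not surjective for |lambda| < 179: solving (R - lambda I) x = e_1 would require x_n proportional to (lambda/179)^(-n), which is not in l^2. So every |lambda| < 179 lies in the residual spectrum. The boundary |lambda| = 179 is in the approximate point spectrum (the spectrum is closed). Hence sigma(R) is the closed disk of radius 179.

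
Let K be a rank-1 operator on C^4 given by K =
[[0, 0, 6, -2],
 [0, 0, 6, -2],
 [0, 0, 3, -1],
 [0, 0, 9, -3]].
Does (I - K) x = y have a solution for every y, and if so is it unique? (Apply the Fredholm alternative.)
(I - K) is invertible (det(I - K) = 1 ≠ 0), so for every y in C^4 the equation (I - K) x = y has a unique solution.

K has rank 1, so it is an outer product K = u v^T: every row of K is a multiple of one row vector. Reading off the entries, u = (2, 2, 1, 3) and v = (0, 0, 3, -1) (row i of K equals u_i·v^T). A rank-one matrix u v^T satisfies K u = u (v·u) and kills the (3)-dimensional subspace v^⊥, so its characteristic polynomial is lambda^3 (lambda - v·u) with v·u = tr K = 0. Hence the eigenvalues of I - K are 1 (multiplicity 3) and 1 - (0) = 1, so det(I - K) = 1. (Direct check: I - K =
[[1, 0, -6, 2],
 [0, 1, -6, 2],
 [0, 0, -2, 1],
 [0, 0, -9, 4]]
has determinant 1.) The finite-dimensional Fredholm alternative says: either (I - K) is invertible, or ker(I - K) ≠ {0} and then range(I - K) = ker((I - K)^*)^⊥, with dim ker(I - K) = dim ker((I - K)^*). Since det(I - K) ≠ 0, 1 is not an eigenvalue of K and ker(I - K) = {0}, so we are in the first case: for every y there is a unique x = (I - K)^(-1) y. Explicitly, by the Sherman–Morrison formula, (I - u v^T)^(-1) = I + u v^T/(1 - v·u), i.e. (I - K)^(-1) = I + K.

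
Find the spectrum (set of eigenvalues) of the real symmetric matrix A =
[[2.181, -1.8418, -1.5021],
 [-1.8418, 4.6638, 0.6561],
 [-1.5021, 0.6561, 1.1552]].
sigma(A) ≈ {0, 2, 6}

A is real symmetric, so its spectrum consists of real eigenvalues. Expanding the characteristic polynomial of the displayed matrix gives
  det(λ I - A) = p(λ) = λ^3 + (-8)λ^2 + (12)λ + (0).
Solving p(λ) = 0 yields eigenvalues ≈ 0, 2, 6. (A is shown rounded to 4 decimals, so these recover the underlying integer eigenvalues to within that precision.)
Verification: the trace of A = 8 equals the sum of eigenvalues 8, and det(A) ≈ 0.0002 matches the eigenvalue product 0.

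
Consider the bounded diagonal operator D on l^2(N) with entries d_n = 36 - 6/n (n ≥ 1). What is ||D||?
||D|| = 36

For a diagonal operator on l^2 with entries d_n, ||D|| = sup_n |d_n|. Here d_1 = 30, d_2 = 33, ..., and d_n = 36 - 6/n increases monotonically toward 36. All terms lie in [30, 36), so |d_n| = d_n and the supremum is the limit 36, which is not attained by any individual d_n. Hence ||D|| = 36.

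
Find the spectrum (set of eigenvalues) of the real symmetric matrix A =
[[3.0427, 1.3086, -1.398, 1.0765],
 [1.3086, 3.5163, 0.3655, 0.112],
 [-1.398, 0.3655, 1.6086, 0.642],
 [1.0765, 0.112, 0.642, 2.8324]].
sigma(A) ≈ {0, 3, 5} (3 with multiplicity 2)

A is real symmetric, so its spectrum consists of real eigenvalues. Expanding the characteristic polynomial of the displayed matrix gives
  det(λ I - A) = p(λ) = λ^4 + (-11)λ^3 + (39)λ^2 + (-44.9986)λ + (-0.0022).
Solving p(λ) = 0 yields eigenvalues ≈ 0, 3, 3, 5. (A is shown rounded to 4 decimals, so these recover the underlying integer eigenvalues to within that precision.)
Verification: the trace of A = 11 equals the sum of eigenvalues 11, and det(A) ≈ -0.0022 matches the eigenvalue product 0.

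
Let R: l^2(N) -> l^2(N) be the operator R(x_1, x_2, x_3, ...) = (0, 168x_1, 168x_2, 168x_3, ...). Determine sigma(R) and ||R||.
sigma(R) = closed disk {z in C : |z| ≤ 168}; ||R|| = 168

Note R = 168·U where U is the unit right shift (U x)_k = x_{k-1} (with x_0 := 0); so ||R|| = 168||U|| and sigma(R) = 168·sigma(U). ||R x||^2 = sum_{k≥1} |168x_k|^2 = 28224||x||^2, so ||R|| = 168 and sigma(R) ⊂ {|z| ≤ 168}. For any |lambda| < 168, the equation (R - lambda I) x = 0 forces x_1 = 0, then 168x_k = lambda x_{k+1} ⇒ x = 0, so R has no eigenvalues. But (R - lambda I) is not surjective for |lambda| < 168: solving (R - lambda I) x = e_1 would require x_n proportional to (lambda/168)^(-n), which is not in l^2. So every |lambda| < 168 lies in the residual spectrum. The boundary |lambda| = 168 is in the approximate point spectrum (the spectrum is closed). Hence sigma(R) is the closed disk of radius 168.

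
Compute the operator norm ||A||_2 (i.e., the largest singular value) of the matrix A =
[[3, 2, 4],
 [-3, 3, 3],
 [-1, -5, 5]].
||A||_2 ≈ 7.3624 (= sqrt(largest eigenvalue of A^T A))

||A||_2 = sigma_max(A) = sqrt(lambda_max(A^T A)). Form the symmetric matrix M = A^T A =
[[19, 2, -2],
 [2, 38, -8],
 [-2, -8, 50]].
Its characteristic polynomial (trace, sum of principal 2x2 minors, determinant of M give the coefficients) is
  p(λ) = det(λ I - M) = λ^3 - 107λ^2 + 3500λ - 34596.
No integer candidate from the rational root theorem (±divisors of 34596) is a root, so the roots are irrational. The cubic discriminant is Δ = 119688656 > 0, so there are three distinct real roots. p(18) = -432 and p(19) = 136 have opposite signs, so a root lies in (18, 19); Newton's method refines it to λ ≈ 18.7433. p(34) = 16 and p(35) = -296 have opposite signs, so a root lies in (34, 35); Newton's method refines it to λ ≈ 34.0519. p(54) = -144 and p(55) = 604 have opposite signs, so a root lies in (54, 55); Newton's method refines it to λ ≈ 54.2047. Check (Vieta): the three roots sum to 107, matching tr M = 107.
So the eigenvalues of A^T A are ≈ 18.7433, 34.0519, 54.2047 (all ≥ 0, as they must be for A^T A). The largest is λ_max ≈ 54.2047, hence ||A||_2 = sqrt(λ_max) ≈ 7.3624.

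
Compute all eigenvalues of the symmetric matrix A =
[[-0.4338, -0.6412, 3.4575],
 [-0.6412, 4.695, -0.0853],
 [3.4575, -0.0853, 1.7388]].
sigma(A) ≈ {-3, 4, 5}

A is real symmetric, so its spectrum consists of real eigenvalues. Expanding the characteristic polynomial of the displayed matrix gives
  det(λ I - A) = p(λ) = λ^3 + (-6)λ^2 + (-7)λ + (60).
Solving p(λ) = 0 yields eigenvalues ≈ -3, 4, 5. (A is shown rounded to 4 decimals, so these recover the underlying integer eigenvalues to within that precision.)
Verification: the trace of A = 6 equals the sum of eigenvalues 6, and det(A) ≈ -60.0004 matches the eigenvalue product -60.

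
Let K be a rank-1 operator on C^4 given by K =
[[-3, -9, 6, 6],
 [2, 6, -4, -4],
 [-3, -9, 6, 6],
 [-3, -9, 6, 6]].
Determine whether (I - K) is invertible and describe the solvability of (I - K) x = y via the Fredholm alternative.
(I - K) is invertible (det(I - K) = -14 ≠ 0), so for every y in C^4 the equation (I - K) x = y has a unique solution.

K has rank 1, so it is an outer product K = u v^T: every row of K is a multiple of one row vector. Reading off the entries, u = (-3, 2, -3, -3) and v = (1, 3, -2, -2) (row i of K equals u_i·v^T). A rank-one matrix u v^T satisfies K u = u (v·u) and kills the (3)-dimensional subspace v^⊥, so its characteristic polynomial is lambda^3 (lambda - v·u) with v·u = tr K = 15. Hence the eigenvalues of I - K are 1 (multiplicity 3) and 1 - (15) = -14, so det(I - K) = -14. (Direct check: I - K =
[[4, 9, -6, -6],
 [-2, -5, 4, 4],
 [3, 9, -5, -6],
 [3, 9, -6, -5]]
has determinant -14.) The finite-dimensional Fredholm alternative says: either (I - K) is invertible, or ker(I - K) ≠ {0} and then range(I - K) = ker((I - K)^*)^⊥, with dim ker(I - K) = dim ker((I - K)^*). Since det(I - K) ≠ 0, 1 is not an eigenvalue of K and ker(I - K) = {0}, so we are in the first case: for every y there is a unique x = (I - K)^(-1) y. Explicitly, by the Sherman–Morrison formula, (I - u v^T)^(-1) = I + u v^T/(1 - v·u), i.e. (I - K)^(-1) = I + K/(-14).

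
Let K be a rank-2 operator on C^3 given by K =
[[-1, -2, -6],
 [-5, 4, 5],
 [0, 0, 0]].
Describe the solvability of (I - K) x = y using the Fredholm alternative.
(I - K) is invertible (det(I - K) = -16 ≠ 0), so for every y in C^3 the equation (I - K) x = y has a unique solution.

K has rank 2 and factors as K = U V^T = u1 v1^T + u2 v2^T with u1 = (-1, 2, 0), v1 = (-2, 2, 3), u2 = (-3, -1, 0), v2 = (1, 0, 1) (multiplying out reproduces the displayed K). The nonzero eigenvalues of U V^T coincide with those of the 2 x 2 matrix G = V^T U = [[v1·u1, v1·u2], [v2·u1, v2·u2]] = [[6, 4], [-1, -3]], and by the Sylvester determinant identity det(I_3 - U V^T) = det(I_2 - V^T U) = det([[-5, -4], [1, 4]]) = (-5)(4) - (-4)(1) = -16. (Direct check: I - K =
[[2, 2, 6],
 [5, -3, -5],
 [0, 0, 1]]
has determinant -16.) The finite-dimensional Fredholm alternative says: either (I - K) is invertible, or ker(I - K) ≠ {0} and then range(I - K) = ker((I - K)^*)^⊥, with dim ker(I - K) = dim ker((I - K)^*). Since det(I - K) ≠ 0, 1 is not an eigenvalue of K and ker(I - K) = {0}, so we are in the first case: for every y there is a unique x = (I - K)^(-1) y. (Explicitly, by the Woodbury identity, (I - U V^T)^(-1) = I + U (I_2 - G)^(-1) V^T.)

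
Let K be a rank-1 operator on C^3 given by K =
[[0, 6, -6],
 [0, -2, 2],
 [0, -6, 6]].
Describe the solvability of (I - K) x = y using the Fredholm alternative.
(I - K) is invertible (det(I - K) = -3 ≠ 0), so for every y in C^3 the equation (I - K) x = y has a unique solution.

K has rank 1, so it is an outer product K = u v^T: every row of K is a multiple of one row vector. Reading off the entries, u = (3, -1, -3) and v = (0, 2, -2) (row i of K equals u_i·v^T). A rank-one matrix u v^T satisfies K u = u (v·u) and kills the (2)-dimensional subspace v^⊥, so its characteristic polynomial is lambda^2 (lambda - v·u) with v·u = tr K = 4. Hence the eigenvalues of I - K are 1 (multiplicity 2) and 1 - (4) = -3, so det(I - K) = -3. (Direct check: I - K =
[[1, -6, 6],
 [0, 3, -2],
 [0, 6, -5]]
has determinant -3.) The finite-dimensional Fredholm alternative says: either (I - K) is invertible, or ker(I - K) ≠ {0} and then range(I - K) = ker((I - K)^*)^⊥, with dim ker(I - K) = dim ker((I - K)^*). Since det(I - K) ≠ 0, 1 is not an eigenvalue of K and ker(I - K) = {0}, so we are in the first case: for every y there is a unique x = (I - K)^(-1) y. Explicitly, by the Sherman–Morrison formula, (I - u v^T)^(-1) = I + u v^T/(1 - v·u), i.e. (I - K)^(-1) = I + K/(-3).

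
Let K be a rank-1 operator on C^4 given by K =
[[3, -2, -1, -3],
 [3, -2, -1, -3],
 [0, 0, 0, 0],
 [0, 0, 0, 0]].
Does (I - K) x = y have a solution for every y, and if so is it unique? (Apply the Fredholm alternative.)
(I - K) is singular (det(I - K) = 0, i.e. 1 ∈ sigma(K)). (I - K) x = y is solvable iff y ⊥ ker((I - K)^*) = span{(3, -2, -1, -3)}, i.e. iff 3y_1 - 2y_2 - y_3 - 3y_4 = 0. When solvable, the solutions are x = y + c·(1, 1, 0, 0), c arbitrary (ker(I - K) = span{(1, 1, 0, 0)}, dimension 1).

K has rank 1, so it is an outer product K = u v^T: every row of K is a multiple of one row vector. Reading off the entries, u = (1, 1, 0, 0) and v = (3, -2, -1, -3) (row i of K equals u_i·v^T). A rank-one matrix u v^T satisfies K u = u (v·u) and kills the (3)-dimensional subspace v^⊥, so its characteristic polynomial is lambda^3 (lambda - v·u) with v·u = tr K = 1. Hence the eigenvalues of I - K are 1 (multiplicity 3) and 1 - (1) = 0, so det(I - K) = 0. (Direct check: I - K =
[[-2, 2, 1, 3],
 [-3, 3, 1, 3],
 [0, 0, 1, 0],
 [0, 0, 0, 1]]
has determinant 0.) So 1 is an eigenvalue of K and (I - K) is not invertible. The finite-dimensional Fredholm alternative says: either (I - K) is invertible, or ker(I - K) ≠ {0} and then range(I - K) = ker((I - K)^*)^⊥, with dim ker(I - K) = dim ker((I - K)^*). We are in the second case, so we need both kernels. Kernel of I - K: (I - K) u = u - u (v·u) = u - u = 0, so ker(I - K) = span{u} = span{(1, 1, 0, 0)} (it is exactly 1-dimensional because rank(I - K) = 3). Kernel of the adjoint: K is real, so (I - K)^* = I - K^T = I - v u^T, and (I - v u^T) v = v - v (u·v) = 0; hence ker((I - K)^*) = span{v} = span{(3, -2, -1, -3)}. Therefore (I - K) x = y is solvable iff <y, v> = 0, i.e. iff 3y_1 - 2y_2 - y_3 - 3y_4 = 0. When this holds, K y = u (v·y) = 0, so (I - K) y = y and x = y is a particular solution; the full solution set is the line x = y + c·u = y + c·(1, 1, 0, 0), c ∈ C.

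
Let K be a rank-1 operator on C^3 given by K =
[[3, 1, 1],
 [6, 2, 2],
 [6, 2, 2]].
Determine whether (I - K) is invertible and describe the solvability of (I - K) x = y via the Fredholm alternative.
(I - K) is invertible (det(I - K) = -6 ≠ 0), so for every y in C^3 the equation (I - K) x = y has a unique solution.

K has rank 1, so it is an outer product K = u v^T: every row of K is a multiple of one row vector. Reading off the entries, u = (-1, -2, -2) and v = (-3, -1, -1) (row i of K equals u_i·v^T). A rank-one matrix u v^T satisfies K u = u (v·u) and kills the (2)-dimensional subspace v^⊥, so its characteristic polynomial is lambda^2 (lambda - v·u) with v·u = tr K = 7. Hence the eigenvalues of I - K are 1 (multiplicity 2) and 1 - (7) = -6, so det(I - K) = -6. (Direct check: I - K =
[[-2, -1, -1],
 [-6, -1, -2],
 [-6, -2, -1]]
has determinant -6.) The finite-dimensional Fredholm alternative says: either (I - K) is invertible, or ker(I - K) ≠ {0} and then range(I - K) = ker((I - K)^*)^⊥, with dim ker(I - K) = dim ker((I - K)^*). Since det(I - K) ≠ 0, 1 is not an eigenvalue of K and ker(I - K) = {0}, so we are in the first case: for every y there is a unique x = (I - K)^(-1) y. Explicitly, by the Sherman–Morrison formula, (I - u v^T)^(-1) = I + u v^T/(1 - v·u), i.e. (I - K)^(-1) = I + K/(-6).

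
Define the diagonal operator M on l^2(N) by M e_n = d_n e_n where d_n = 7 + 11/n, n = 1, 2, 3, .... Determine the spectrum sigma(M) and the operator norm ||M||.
sigma(M) = {7 + 11/n : n ≥ 1} ∪ {7}; ||M|| = 18

A bounded diagonal operator on l^2 with diagonal entries d_n has spectrum equal to the closure of {d_n : n ≥ 1}: every d_n is an eigenvalue (with eigenvector e_n), so {d_n} ⊂ sigma(M); the spectrum is closed, so its closure is too; and for lambda not in the closure, (M - lambda I) has bounded inverse (the diagonal entries 1/(d_n - lambda) are bounded). For our sequence d_n = 7 + 11/n, n = 1, 2, 3, ...:
  - {d_n} = {7 + 11/n : n ≥ 1}; the only limit point is 7
  - closure = {7 + 11/n : n ≥ 1} ∪ {7}
For the norm: a diagonal operator has ||M|| = sup_n |d_n|. Here d_n = 7 + 11/n is positive and decreasing, so sup_n |d_n| = d_1 = 7 + 11 = 18. So ||M|| = 18.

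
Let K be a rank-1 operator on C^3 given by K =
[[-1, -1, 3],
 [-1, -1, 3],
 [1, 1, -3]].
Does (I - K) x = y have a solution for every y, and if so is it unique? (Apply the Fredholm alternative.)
(I - K) is invertible (det(I - K) = 6 ≠ 0), so for every y in C^3 the equation (I - K) x = y has a unique solution.

K has rank 1, so it is an outer product K = u v^T: every row of K is a multiple of one row vector. Reading off the entries, u = (1, 1, -1) and v = (-1, -1, 3) (row i of K equals u_i·v^T). A rank-one matrix u v^T satisfies K u = u (v·u) and kills the (2)-dimensional subspace v^⊥, so its characteristic polynomial is lambda^2 (lambda - v·u) with v·u = tr K = -5. Hence the eigenvalues of I - K are 1 (multiplicity 2) and 1 - (-5) = 6, so det(I - K) = 6. (Direct check: I - K =
[[2, 1, -3],
 [1, 2, -3],
 [-1, -1, 4]]
has determinant 6.) The finite-dimensional Fredholm alternative says: either (I - K) is invertible, or ker(I - K) ≠ {0} and then range(I - K) = ker((I - K)^*)^⊥, with dim ker(I - K) = dim ker((I - K)^*). Since det(I - K) ≠ 0, 1 is not an eigenvalue of K and ker(I - K) = {0}, so we are in the first case: for every y there is a unique x = (I - K)^(-1) y. Explicitly, by the Sherman–Morrison formula, (I - u v^T)^(-1) = I + u v^T/(1 - v·u), i.e. (I - K)^(-1) = I + K/(6).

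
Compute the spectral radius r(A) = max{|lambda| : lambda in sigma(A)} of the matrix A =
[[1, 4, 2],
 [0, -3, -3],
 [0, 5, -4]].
r(A) = sqrt(27) ≈ 5.1962

The eigenvalues of A are the roots of its characteristic polynomial. With M = A (coefficients from the trace, the sum of principal 2x2 minors, and det A):
  p(λ) = det(λ I - M) = λ^3 + 6λ^2 + 20λ - 27.
By the rational root theorem any rational root is an integer divisor of 27. Testing λ = 1: p(1) = 1 + 6 + 20 - 27 = 0, so λ = 1 is a root. Dividing out (λ - 1) leaves p(λ) = (λ - 1)(λ^2 + 7λ + 27). For λ^2 + 7λ + 27 the discriminant is -59. It is negative, so the roots are the complex-conjugate pair λ = -7/2 ± (sqrt(59)/2) i ≈ -3.5 ± 3.8406i. For a conjugate pair the product of the roots equals the constant term, so |λ|^2 = 27 and |λ| = sqrt(27) ≈ 5.1962.
Thus the eigenvalues (to 4 decimals) are -3.5 ± 3.8406i (modulus 5.1962); 1 (modulus 1). The spectral radius is the largest modulus: r(A) = sqrt(27) ≈ 5.1962. (Cross-check: r(A) ≤ ||A||_2 ≈ 7.12; equality holds whenever A is normal, though it can also hold for some non-normal A.)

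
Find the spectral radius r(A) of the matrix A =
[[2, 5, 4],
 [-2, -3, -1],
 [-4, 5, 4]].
r(A) ≈ 5.2736

The eigenvalues of A are the roots of its characteristic polynomial. With M = A (coefficients from the trace, the sum of principal 2x2 minors, and det A):
  p(λ) = det(λ I - M) = λ^3 - 3λ^2 + 21λ + 42.
No integer candidate from the rational root theorem (±divisors of 42) is a root, so the roots are irrational. The cubic discriminant is Δ = -123795 < 0, so there is one real root and a complex-conjugate pair. p(-2) = -20 and p(-1) = 17 have opposite signs, so a root lies in (-2, -1); Newton's method refines it to λ ≈ -1.5102. Dividing out (λ - (-1.5102)) leaves approximately λ^2 - 4.5102λ + 27.8112. For λ^2 - 4.5102λ + 27.8112 the discriminant is -90.9031. It is negative, so the remaining roots are the complex-conjugate pair λ ≈ 2.2551 ± 4.7672i. Their product equals the constant term, so |λ|^2 ≈ 27.8112 and |λ| ≈ 5.2736.
Thus the eigenvalues (to 4 decimals) are -1.5102 (modulus 1.5102); 2.2551 ± 4.7672i (modulus 5.2736). The spectral radius is the largest modulus: r(A) ≈ 5.2736. (Cross-check: r(A) ≤ ||A||_2 ≈ 9.571; equality holds whenever A is normal, though it can also hold for some non-normal A.)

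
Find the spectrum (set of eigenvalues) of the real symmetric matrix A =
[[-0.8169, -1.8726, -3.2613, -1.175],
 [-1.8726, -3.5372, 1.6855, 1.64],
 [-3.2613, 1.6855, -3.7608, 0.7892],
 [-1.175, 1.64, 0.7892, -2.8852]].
sigma(A) ≈ {-6, -5, -3, 3}

A is real symmetric, so its spectrum consists of real eigenvalues. Expanding the characteristic polynomial of the displayed matrix gives
  det(λ I - A) = p(λ) = λ^4 + (11)λ^3 + (21)λ^2 + (-98.9983)λ + (-270).
Solving p(λ) = 0 yields eigenvalues ≈ -6, -5, -3, 3. (A is shown rounded to 4 decimals, so these recover the underlying integer eigenvalues to within that precision.)
Verification: the trace of A = -11 equals the sum of eigenvalues -11, and det(A) ≈ -270.0000 matches the eigenvalue product -270.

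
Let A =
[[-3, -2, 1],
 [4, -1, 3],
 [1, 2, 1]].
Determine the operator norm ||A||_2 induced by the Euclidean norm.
||A||_2 ≈ 5.5887 (= sqrt(largest eigenvalue of A^T A))

||A||_2 = sigma_max(A) = sqrt(lambda_max(A^T A)). Form the symmetric matrix M = A^T A =
[[26, 4, 10],
 [4, 9, -3],
 [10, -3, 11]].
Its characteristic polynomial (trace, sum of principal 2x2 minors, determinant of M give the coefficients) is
  p(λ) = det(λ I - M) = λ^3 - 46λ^2 + 494λ - 1024.
No integer candidate from the rational root theorem (±divisors of 1024) is a root, so the roots are irrational. The cubic discriminant is Δ = 26014000 > 0, so there are three distinct real roots. p(2) = -212 and p(3) = 71 have opposite signs, so a root lies in (2, 3); Newton's method refines it to λ ≈ 2.722. p(12) = 8 and p(13) = -179 have opposite signs, so a root lies in (12, 13); Newton's method refines it to λ ≈ 12.0448. p(31) = -125 and p(32) = 448 have opposite signs, so a root lies in (31, 32); Newton's method refines it to λ ≈ 31.2332. Check (Vieta): the three roots sum to 46, matching tr M = 46.
So the eigenvalues of A^T A are ≈ 2.722, 12.0448, 31.2332 (all ≥ 0, as they must be for A^T A). The largest is λ_max ≈ 31.2332, hence ||A||_2 = sqrt(λ_max) ≈ 5.5887.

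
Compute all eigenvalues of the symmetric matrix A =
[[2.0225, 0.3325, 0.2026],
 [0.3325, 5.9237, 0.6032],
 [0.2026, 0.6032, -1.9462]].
sigma(A) ≈ {-2, 2, 6}

A is real symmetric, so its spectrum consists of real eigenvalues. Expanding the characteristic polynomial of the displayed matrix gives
  det(λ I - A) = p(λ) = λ^3 + (-6)λ^2 + (-4)λ + (24).
Solving p(λ) = 0 yields eigenvalues ≈ -2, 2, 6. (A is shown rounded to 4 decimals, so these recover the underlying integer eigenvalues to within that precision.)
Verification: the trace of A = 6 equals the sum of eigenvalues 6, and det(A) ≈ -23.9994 matches the eigenvalue product -24.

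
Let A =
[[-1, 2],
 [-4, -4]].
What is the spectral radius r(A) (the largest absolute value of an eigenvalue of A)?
r(A) = sqrt(12) ≈ 3.4641

The eigenvalues of A are the roots of its characteristic polynomial. With M = A (coefficients from the trace and determinant):
  p(λ) = det(λ I - M) = λ^2 + 5λ + 12.
For λ^2 + 5λ + 12 the discriminant is -23. It is negative, so the roots are the complex-conjugate pair λ = -5/2 ± (sqrt(23)/2) i ≈ -2.5 ± 2.3979i. For a conjugate pair the product of the roots equals the constant term, so |λ|^2 = 12 and |λ| = sqrt(12) ≈ 3.4641.
Thus the eigenvalues (to 4 decimals) are -2.5 ± 2.3979i (modulus 3.4641). The spectral radius is the largest modulus: r(A) = sqrt(12) ≈ 3.4641. (Cross-check: r(A) ≤ ||A||_2 ≈ 5.7079; equality holds whenever A is normal, though it can also hold for some non-normal A.)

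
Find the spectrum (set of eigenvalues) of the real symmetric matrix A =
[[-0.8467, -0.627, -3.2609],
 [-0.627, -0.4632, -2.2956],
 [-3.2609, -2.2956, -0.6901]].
sigma(A) ≈ {-5, 0, 3}

A is real symmetric, so its spectrum consists of real eigenvalues. Expanding the characteristic polynomial of the displayed matrix gives
  det(λ I - A) = p(λ) = λ^3 + (2)λ^2 + (-15)λ + (0).
Solving p(λ) = 0 yields eigenvalues ≈ -5, 0, 3. (A is shown rounded to 4 decimals, so these recover the underlying integer eigenvalues to within that precision.)
Verification: the trace of A = -2 equals the sum of eigenvalues -2, and det(A) ≈ 0.0009 matches the eigenvalue product 0.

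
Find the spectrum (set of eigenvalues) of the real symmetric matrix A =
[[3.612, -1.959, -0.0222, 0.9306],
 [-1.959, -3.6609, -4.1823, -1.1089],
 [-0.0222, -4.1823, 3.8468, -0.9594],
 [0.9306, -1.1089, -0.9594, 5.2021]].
sigma(A) ≈ {-6, 3, 6} (6 with multiplicity 2)

A is real symmetric, so its spectrum consists of real eigenvalues. Expanding the characteristic polynomial of the displayed matrix gives
  det(λ I - A) = p(λ) = λ^4 + (-9)λ^3 + (-18)λ^2 + (324.0019)λ + (-648.006).
Solving p(λ) = 0 yields eigenvalues ≈ -6, 3, 6, 6. (A is shown rounded to 4 decimals, so these recover the underlying integer eigenvalues to within that precision.)
Verification: the trace of A = 9 equals the sum of eigenvalues 9, and det(A) ≈ -648.0060 matches the eigenvalue product -648.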